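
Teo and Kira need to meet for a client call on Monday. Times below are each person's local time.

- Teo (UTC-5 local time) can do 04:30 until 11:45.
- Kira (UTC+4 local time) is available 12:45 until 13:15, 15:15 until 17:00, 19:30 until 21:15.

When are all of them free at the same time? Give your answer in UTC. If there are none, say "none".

11:15-13:00, 15:30-16:45

Teo in UTC: 09:30-16:45 (add 5h to convert from UTC-5).
Kira in UTC: 08:45-09:15, 11:15-13:00, 15:30-17:15 (subtract 4h to convert from UTC+4).
Teo ∩ Kira: 11:15-13:00, 15:30-16:45.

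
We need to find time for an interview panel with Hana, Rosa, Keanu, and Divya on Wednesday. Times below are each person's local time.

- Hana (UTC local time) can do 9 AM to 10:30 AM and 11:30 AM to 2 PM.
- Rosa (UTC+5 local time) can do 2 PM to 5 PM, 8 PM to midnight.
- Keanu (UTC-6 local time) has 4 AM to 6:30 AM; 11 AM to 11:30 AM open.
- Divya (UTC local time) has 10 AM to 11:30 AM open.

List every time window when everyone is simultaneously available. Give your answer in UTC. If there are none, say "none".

Hana in UTC: 09:00-10:30, 11:30-14:00.
Rosa in UTC: 09:00-12:00, 15:00-19:00 (subtract 5h to convert from UTC+5).
Keanu in UTC: 10:00-12:30, 17:00-17:30 (add 6h to convert from UTC-6).
Divya in UTC: 10:00-11:30.
Hana ∩ Rosa: 09:00-10:30, 11:30-12:00.
Hana ∩ Rosa ∩ Keanu: 10:00-10:30, 11:30-12:00.
Hana ∩ Rosa ∩ Keanu ∩ Divya: 10:00-10:30.
So the common availability across everyone is 10:00-10:30.

10:00-10:30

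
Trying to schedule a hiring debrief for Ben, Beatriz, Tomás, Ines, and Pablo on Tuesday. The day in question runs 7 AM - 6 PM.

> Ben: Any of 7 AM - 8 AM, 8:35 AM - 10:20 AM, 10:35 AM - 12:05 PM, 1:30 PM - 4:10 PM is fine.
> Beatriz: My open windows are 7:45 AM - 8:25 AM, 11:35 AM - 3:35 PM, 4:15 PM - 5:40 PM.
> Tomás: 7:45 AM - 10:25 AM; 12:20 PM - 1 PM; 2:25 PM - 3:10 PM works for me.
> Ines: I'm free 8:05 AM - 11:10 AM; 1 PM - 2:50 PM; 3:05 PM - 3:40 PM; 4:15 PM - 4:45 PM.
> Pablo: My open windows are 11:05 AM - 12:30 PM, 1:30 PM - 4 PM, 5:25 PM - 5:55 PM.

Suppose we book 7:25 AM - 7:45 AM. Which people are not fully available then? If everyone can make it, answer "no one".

Ben: free for 07:25-07:45. Beatriz: not fully free for 07:25-07:45. Tomás: not fully free for 07:25-07:45. Ines: not fully free for 07:25-07:45. Pablo: not fully free for 07:25-07:45.

Beatriz, Ines, Pablo, Tomás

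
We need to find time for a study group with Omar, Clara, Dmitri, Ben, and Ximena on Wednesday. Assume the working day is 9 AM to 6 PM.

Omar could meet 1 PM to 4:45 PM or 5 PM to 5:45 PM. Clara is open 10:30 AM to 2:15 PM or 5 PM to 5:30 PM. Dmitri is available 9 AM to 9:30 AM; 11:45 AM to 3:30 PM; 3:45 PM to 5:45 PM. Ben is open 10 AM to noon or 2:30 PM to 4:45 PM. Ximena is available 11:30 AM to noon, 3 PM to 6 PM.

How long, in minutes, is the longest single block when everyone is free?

Omar ∩ Clara: 13:00-14:15, 17:00-17:30.
Omar ∩ Clara ∩ Dmitri: 13:00-14:15, 17:00-17:30.
Omar ∩ Clara ∩ Dmitri ∩ Ben: ∅.
Omar ∩ Clara ∩ Dmitri ∩ Ben ∩ Ximena: ∅.
There is no time when everyone is free.
No common window exists, so the longest block is 0 minutes.

0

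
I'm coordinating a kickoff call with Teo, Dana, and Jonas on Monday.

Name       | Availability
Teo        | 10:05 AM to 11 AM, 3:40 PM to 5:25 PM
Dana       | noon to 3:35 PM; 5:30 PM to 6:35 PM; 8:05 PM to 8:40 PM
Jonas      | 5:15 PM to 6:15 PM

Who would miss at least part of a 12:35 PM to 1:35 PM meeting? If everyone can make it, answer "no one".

Jonas, Teo

Teo: not fully free for 12:35-13:35. Dana: free for 12:35-13:35. Jonas: not fully free for 12:35-13:35.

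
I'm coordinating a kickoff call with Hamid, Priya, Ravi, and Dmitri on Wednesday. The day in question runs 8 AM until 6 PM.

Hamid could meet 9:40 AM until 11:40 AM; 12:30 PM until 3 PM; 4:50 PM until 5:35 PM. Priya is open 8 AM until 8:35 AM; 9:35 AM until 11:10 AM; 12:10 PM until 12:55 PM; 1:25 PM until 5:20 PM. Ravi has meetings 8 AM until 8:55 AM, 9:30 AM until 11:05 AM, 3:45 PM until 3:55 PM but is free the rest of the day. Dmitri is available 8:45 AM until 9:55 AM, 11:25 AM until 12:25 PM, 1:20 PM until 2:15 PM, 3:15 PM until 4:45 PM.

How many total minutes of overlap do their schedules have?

50

Hamid free: 09:40-11:40, 12:30-15:00, 16:50-17:35.
Priya free: 08:00-08:35, 09:35-11:10, 12:10-12:55, 13:25-17:20.
Ravi free: 08:55-09:30, 11:05-15:45, 15:55-18:00 (invert busy blocks within the working day).
Dmitri free: 08:45-09:55, 11:25-12:25, 13:20-14:15, 15:15-16:45.
Hamid ∩ Priya: 09:40-11:10, 12:30-12:55, 13:25-15:00, 16:50-17:20.
Hamid ∩ Priya ∩ Ravi: 11:05-11:10, 12:30-12:55, 13:25-15:00, 16:50-17:20.
Hamid ∩ Priya ∩ Ravi ∩ Dmitri: 13:25-14:15.
That's a single block of 50 minutes.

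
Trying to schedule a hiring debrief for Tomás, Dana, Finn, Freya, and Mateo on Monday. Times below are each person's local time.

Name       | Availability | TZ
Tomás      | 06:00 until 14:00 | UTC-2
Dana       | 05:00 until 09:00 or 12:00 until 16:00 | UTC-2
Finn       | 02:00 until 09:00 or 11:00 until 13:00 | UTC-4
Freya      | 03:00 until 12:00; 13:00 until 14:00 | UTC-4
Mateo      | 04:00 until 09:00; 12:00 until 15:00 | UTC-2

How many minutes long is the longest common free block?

180

Tomás in UTC: 08:00-16:00 (add 2h to convert from UTC-2).
Dana in UTC: 07:00-11:00, 14:00-18:00 (add 2h to convert from UTC-2).
Finn in UTC: 06:00-13:00, 15:00-17:00 (add 4h to convert from UTC-4).
Freya in UTC: 07:00-16:00, 17:00-18:00 (add 4h to convert from UTC-4).
Mateo in UTC: 06:00-11:00, 14:00-17:00 (add 2h to convert from UTC-2).
Tomás ∩ Dana: 08:00-11:00, 14:00-16:00.
Tomás ∩ Dana ∩ Finn: 08:00-11:00, 15:00-16:00.
Tomás ∩ Dana ∩ Finn ∩ Freya: 08:00-11:00, 15:00-16:00.
Tomás ∩ Dana ∩ Finn ∩ Freya ∩ Mateo: 08:00-11:00, 15:00-16:00.
The longest is 08:00-11:00 at 180 minutes.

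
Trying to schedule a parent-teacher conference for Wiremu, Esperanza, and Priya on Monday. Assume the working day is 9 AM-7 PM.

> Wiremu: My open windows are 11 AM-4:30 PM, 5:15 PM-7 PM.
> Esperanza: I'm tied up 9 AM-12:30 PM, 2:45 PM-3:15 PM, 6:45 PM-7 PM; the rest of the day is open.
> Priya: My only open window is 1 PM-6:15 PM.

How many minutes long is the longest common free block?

Wiremu free: 11:00-16:30, 17:15-19:00.
Esperanza free: 12:30-14:45, 15:15-18:45 (invert busy blocks within the working day).
Priya free: 13:00-18:15.
Wiremu ∩ Esperanza: 12:30-14:45, 15:15-16:30, 17:15-18:45.
Wiremu ∩ Esperanza ∩ Priya: 13:00-14:45, 15:15-16:30, 17:15-18:15.
The longest is 13:00-14:45 at 105 minutes.

105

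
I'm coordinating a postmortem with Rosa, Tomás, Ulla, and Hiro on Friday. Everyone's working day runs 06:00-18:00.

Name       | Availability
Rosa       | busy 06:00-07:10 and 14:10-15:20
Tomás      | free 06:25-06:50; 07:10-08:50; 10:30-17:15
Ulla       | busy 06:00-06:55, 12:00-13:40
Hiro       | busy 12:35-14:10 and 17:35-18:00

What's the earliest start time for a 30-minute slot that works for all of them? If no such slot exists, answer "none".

Rosa free: 07:10-14:10, 15:20-18:00 (invert busy blocks within the working day).
Tomás free: 06:25-06:50, 07:10-08:50, 10:30-17:15.
Ulla free: 06:55-12:00, 13:40-18:00 (invert busy blocks within the working day).
Hiro free: 06:00-12:35, 14:10-17:35 (invert busy blocks within the working day).
Rosa ∩ Tomás: 07:10-08:50, 10:30-14:10, 15:20-17:15.
Rosa ∩ Tomás ∩ Ulla: 07:10-08:50, 10:30-12:00, 13:40-14:10, 15:20-17:15.
Rosa ∩ Tomás ∩ Ulla ∩ Hiro: 07:10-08:50, 10:30-12:00, 15:20-17:15.
The first common window of at least 30 minutes is 07:10-08:50, so the earliest start is 07:10.

07:10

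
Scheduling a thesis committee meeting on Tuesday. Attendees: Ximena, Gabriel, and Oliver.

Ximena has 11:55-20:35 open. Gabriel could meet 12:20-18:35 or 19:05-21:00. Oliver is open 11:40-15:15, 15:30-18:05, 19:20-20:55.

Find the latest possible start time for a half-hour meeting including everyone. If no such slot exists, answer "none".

Ximena ∩ Gabriel: 12:20-18:35, 19:05-20:35.
Ximena ∩ Gabriel ∩ Oliver: 12:20-15:15, 15:30-18:05, 19:20-20:35.
Those are the intersection windows.
The last common window of at least 30 minutes is 19:20-20:35; a 30-minute meeting can start as late as 20:05 and still end by 20:35.

20:05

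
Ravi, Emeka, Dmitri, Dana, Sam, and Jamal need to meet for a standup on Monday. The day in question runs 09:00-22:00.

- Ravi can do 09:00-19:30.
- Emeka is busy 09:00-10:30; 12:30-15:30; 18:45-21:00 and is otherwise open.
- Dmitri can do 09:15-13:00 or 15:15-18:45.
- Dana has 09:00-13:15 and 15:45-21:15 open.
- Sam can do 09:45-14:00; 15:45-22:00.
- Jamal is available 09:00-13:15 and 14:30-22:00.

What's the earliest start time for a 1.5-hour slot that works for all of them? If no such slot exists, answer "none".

10:30

Ravi free: 09:00-19:30.
Emeka free: 10:30-12:30, 15:30-18:45, 21:00-22:00 (invert busy blocks within the working day).
Dmitri free: 09:15-13:00, 15:15-18:45.
Dana free: 09:00-13:15, 15:45-21:15.
Sam free: 09:45-14:00, 15:45-22:00.
Jamal free: 09:00-13:15, 14:30-22:00.
Ravi ∩ Emeka: 10:30-12:30, 15:30-18:45.
Ravi ∩ Emeka ∩ Dmitri: 10:30-12:30, 15:30-18:45.
Ravi ∩ Emeka ∩ Dmitri ∩ Dana: 10:30-12:30, 15:45-18:45.
Ravi ∩ Emeka ∩ Dmitri ∩ Dana ∩ Sam: 10:30-12:30, 15:45-18:45.
Ravi ∩ Emeka ∩ Dmitri ∩ Dana ∩ Sam ∩ Jamal: 10:30-12:30, 15:45-18:45.
The first common window of at least 90 minutes is 10:30-12:30, so the earliest start is 10:30.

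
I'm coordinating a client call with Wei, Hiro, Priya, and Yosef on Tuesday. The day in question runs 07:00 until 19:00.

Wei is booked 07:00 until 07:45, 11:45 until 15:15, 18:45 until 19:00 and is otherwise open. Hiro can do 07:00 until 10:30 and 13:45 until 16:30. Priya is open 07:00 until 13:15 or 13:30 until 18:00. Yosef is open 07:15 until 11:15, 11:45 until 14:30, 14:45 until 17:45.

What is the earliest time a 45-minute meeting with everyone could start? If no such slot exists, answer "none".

Wei free: 07:45-11:45, 15:15-18:45 (invert busy blocks within the working day).
Hiro free: 07:00-10:30, 13:45-16:30.
Priya free: 07:00-13:15, 13:30-18:00.
Yosef free: 07:15-11:15, 11:45-14:30, 14:45-17:45.
Wei ∩ Hiro: 07:45-10:30, 15:15-16:30.
Wei ∩ Hiro ∩ Priya: 07:45-10:30, 15:15-16:30.
Wei ∩ Hiro ∩ Priya ∩ Yosef: 07:45-10:30, 15:15-16:30.
The first common window of at least 45 minutes is 07:45-10:30, so the earliest start is 07:45.

07:45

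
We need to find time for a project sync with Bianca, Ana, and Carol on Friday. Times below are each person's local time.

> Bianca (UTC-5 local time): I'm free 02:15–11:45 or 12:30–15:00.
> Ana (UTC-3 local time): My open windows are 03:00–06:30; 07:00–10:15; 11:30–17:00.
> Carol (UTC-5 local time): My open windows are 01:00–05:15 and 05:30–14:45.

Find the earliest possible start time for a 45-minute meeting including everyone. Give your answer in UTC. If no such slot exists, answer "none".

Bianca in UTC: 07:15-16:45, 17:30-20:00 (add 5h to convert from UTC-5).
Ana in UTC: 06:00-09:30, 10:00-13:15, 14:30-20:00 (add 3h to convert from UTC-3).
Carol in UTC: 06:00-10:15, 10:30-19:45 (add 5h to convert from UTC-5).
Bianca ∩ Ana: 07:15-09:30, 10:00-13:15, 14:30-16:45, 17:30-20:00.
Bianca ∩ Ana ∩ Carol: 07:15-09:30, 10:00-10:15, 10:30-13:15, 14:30-16:45, 17:30-19:45.
The first common window of at least 45 minutes is 07:15-09:30, so the earliest start is 07:15.

07:15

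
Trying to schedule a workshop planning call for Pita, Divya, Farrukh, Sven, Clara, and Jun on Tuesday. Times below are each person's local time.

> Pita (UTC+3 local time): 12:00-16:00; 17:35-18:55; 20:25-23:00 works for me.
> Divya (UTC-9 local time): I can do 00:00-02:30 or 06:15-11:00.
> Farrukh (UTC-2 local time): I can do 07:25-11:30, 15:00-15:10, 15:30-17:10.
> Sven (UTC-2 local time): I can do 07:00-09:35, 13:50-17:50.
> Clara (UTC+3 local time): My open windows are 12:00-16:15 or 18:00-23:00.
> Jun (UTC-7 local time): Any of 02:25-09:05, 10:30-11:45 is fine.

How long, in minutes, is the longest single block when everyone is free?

125

Pita in UTC: 09:00-13:00, 14:35-15:55, 17:25-20:00 (subtract 3h to convert from UTC+3).
Divya in UTC: 09:00-11:30, 15:15-20:00 (add 9h to convert from UTC-9).
Farrukh in UTC: 09:25-13:30, 17:00-17:10, 17:30-19:10 (add 2h to convert from UTC-2).
Sven in UTC: 09:00-11:35, 15:50-19:50 (add 2h to convert from UTC-2).
Clara in UTC: 09:00-13:15, 15:00-20:00 (subtract 3h to convert from UTC+3).
Jun in UTC: 09:25-16:05, 17:30-18:45 (add 7h to convert from UTC-7).
Pita ∩ Divya: 09:00-11:30, 15:15-15:55, 17:25-20:00.
Pita ∩ Divya ∩ Farrukh: 09:25-11:30, 17:30-19:10.
Pita ∩ Divya ∩ Farrukh ∩ Sven: 09:25-11:30, 17:30-19:10.
Pita ∩ Divya ∩ Farrukh ∩ Sven ∩ Clara: 09:25-11:30, 17:30-19:10.
Pita ∩ Divya ∩ Farrukh ∩ Sven ∩ Clara ∩ Jun: 09:25-11:30, 17:30-18:45.
The longest is 09:25-11:30 at 125 minutes.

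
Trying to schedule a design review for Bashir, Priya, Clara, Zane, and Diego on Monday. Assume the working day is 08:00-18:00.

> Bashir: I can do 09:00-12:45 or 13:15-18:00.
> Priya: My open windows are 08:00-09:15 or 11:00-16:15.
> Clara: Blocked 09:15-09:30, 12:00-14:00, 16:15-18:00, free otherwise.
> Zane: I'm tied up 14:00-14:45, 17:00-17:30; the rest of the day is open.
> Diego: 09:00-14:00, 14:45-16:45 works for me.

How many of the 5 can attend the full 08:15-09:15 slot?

3

Bashir free: 09:00-12:45, 13:15-18:00.
Priya free: 08:00-09:15, 11:00-16:15.
Clara free: 08:00-09:15, 09:30-12:00, 14:00-16:15 (invert busy blocks within the working day).
Zane free: 08:00-14:00, 14:45-17:00, 17:30-18:00 (invert busy blocks within the working day).
Diego free: 09:00-14:00, 14:45-16:45.
Priya, Clara, and Zane can make the full 08:15-09:15 slot — that's 3.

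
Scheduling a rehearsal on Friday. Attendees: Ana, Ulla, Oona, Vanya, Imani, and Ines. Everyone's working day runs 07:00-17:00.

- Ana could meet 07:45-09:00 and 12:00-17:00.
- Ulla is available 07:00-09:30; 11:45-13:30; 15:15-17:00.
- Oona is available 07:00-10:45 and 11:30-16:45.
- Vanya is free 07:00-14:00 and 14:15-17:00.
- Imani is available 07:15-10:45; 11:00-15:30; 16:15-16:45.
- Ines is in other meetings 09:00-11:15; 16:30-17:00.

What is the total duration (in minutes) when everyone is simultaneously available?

Ana free: 07:45-09:00, 12:00-17:00.
Ulla free: 07:00-09:30, 11:45-13:30, 15:15-17:00.
Oona free: 07:00-10:45, 11:30-16:45.
Vanya free: 07:00-14:00, 14:15-17:00.
Imani free: 07:15-10:45, 11:00-15:30, 16:15-16:45.
Ines free: 07:00-09:00, 11:15-16:30 (invert busy blocks within the working day).
Ana ∩ Ulla: 07:45-09:00, 12:00-13:30, 15:15-17:00.
Ana ∩ Ulla ∩ Oona: 07:45-09:00, 12:00-13:30, 15:15-16:45.
Ana ∩ Ulla ∩ Oona ∩ Vanya: 07:45-09:00, 12:00-13:30, 15:15-16:45.
Ana ∩ Ulla ∩ Oona ∩ Vanya ∩ Imani: 07:45-09:00, 12:00-13:30, 15:15-15:30, 16:15-16:45.
Ana ∩ Ulla ∩ Oona ∩ Vanya ∩ Imani ∩ Ines: 07:45-09:00, 12:00-13:30, 15:15-15:30, 16:15-16:30.
Those are the intersection windows.
Summing the common windows: 75 + 90 + 15 + 15 = 195 minutes.

195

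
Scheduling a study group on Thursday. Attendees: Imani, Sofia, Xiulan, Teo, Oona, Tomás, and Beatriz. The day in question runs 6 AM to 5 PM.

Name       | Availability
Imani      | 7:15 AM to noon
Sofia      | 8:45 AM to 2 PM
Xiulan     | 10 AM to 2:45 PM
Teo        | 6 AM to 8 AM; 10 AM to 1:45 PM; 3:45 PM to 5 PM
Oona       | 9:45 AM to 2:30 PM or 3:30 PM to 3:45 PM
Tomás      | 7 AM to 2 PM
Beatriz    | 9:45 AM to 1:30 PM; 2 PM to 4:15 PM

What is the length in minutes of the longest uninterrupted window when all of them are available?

120

Imani ∩ Sofia: 08:45-12:00.
Imani ∩ Sofia ∩ Xiulan: 10:00-12:00.
Imani ∩ Sofia ∩ Xiulan ∩ Teo: 10:00-12:00.
Imani ∩ Sofia ∩ Xiulan ∩ Teo ∩ Oona: 10:00-12:00.
Imani ∩ Sofia ∩ Xiulan ∩ Teo ∩ Oona ∩ Tomás: 10:00-12:00.
Imani ∩ Sofia ∩ Xiulan ∩ Teo ∩ Oona ∩ Tomás ∩ Beatriz: 10:00-12:00.
Those are the intersection windows.
The longest is 10:00-12:00 at 120 minutes.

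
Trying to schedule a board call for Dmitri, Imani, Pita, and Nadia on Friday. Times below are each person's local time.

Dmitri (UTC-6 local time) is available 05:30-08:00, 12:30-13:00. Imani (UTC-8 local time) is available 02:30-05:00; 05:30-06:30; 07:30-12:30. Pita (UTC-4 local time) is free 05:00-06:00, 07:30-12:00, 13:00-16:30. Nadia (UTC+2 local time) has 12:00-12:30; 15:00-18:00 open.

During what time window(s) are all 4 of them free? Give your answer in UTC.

13:30-14:00

Dmitri in UTC: 11:30-14:00, 18:30-19:00 (add 6h to convert from UTC-6).
Imani in UTC: 10:30-13:00, 13:30-14:30, 15:30-20:30 (add 8h to convert from UTC-8).
Pita in UTC: 09:00-10:00, 11:30-16:00, 17:00-20:30 (add 4h to convert from UTC-4).
Nadia in UTC: 10:00-10:30, 13:00-16:00 (subtract 2h to convert from UTC+2).
Dmitri ∩ Imani: 11:30-13:00, 13:30-14:00, 18:30-19:00.
Dmitri ∩ Imani ∩ Pita: 11:30-13:00, 13:30-14:00, 18:30-19:00.
Dmitri ∩ Imani ∩ Pita ∩ Nadia: 13:30-14:00.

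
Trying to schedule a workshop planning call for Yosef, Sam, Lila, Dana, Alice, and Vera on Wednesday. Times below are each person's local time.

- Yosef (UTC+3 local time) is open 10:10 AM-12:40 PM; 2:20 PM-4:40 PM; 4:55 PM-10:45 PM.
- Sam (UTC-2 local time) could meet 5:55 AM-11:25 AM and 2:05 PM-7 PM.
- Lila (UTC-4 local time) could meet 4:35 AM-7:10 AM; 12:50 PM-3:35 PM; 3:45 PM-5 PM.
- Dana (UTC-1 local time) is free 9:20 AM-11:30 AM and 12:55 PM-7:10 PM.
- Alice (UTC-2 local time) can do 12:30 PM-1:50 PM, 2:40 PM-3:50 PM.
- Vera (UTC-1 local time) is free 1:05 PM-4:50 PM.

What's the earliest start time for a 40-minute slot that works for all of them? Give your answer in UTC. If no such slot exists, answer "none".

Yosef in UTC: 07:10-09:40, 11:20-13:40, 13:55-19:45 (subtract 3h to convert from UTC+3).
Sam in UTC: 07:55-13:25, 16:05-21:00 (add 2h to convert from UTC-2).
Lila in UTC: 08:35-11:10, 16:50-19:35, 19:45-21:00 (add 4h to convert from UTC-4).
Dana in UTC: 10:20-12:30, 13:55-20:10 (add 1h to convert from UTC-1).
Alice in UTC: 14:30-15:50, 16:40-17:50 (add 2h to convert from UTC-2).
Vera in UTC: 14:05-17:50 (add 1h to convert from UTC-1).
Yosef ∩ Sam: 07:55-09:40, 11:20-13:25, 16:05-19:45.
Yosef ∩ Sam ∩ Lila: 08:35-09:40, 16:50-19:35.
Yosef ∩ Sam ∩ Lila ∩ Dana: 16:50-19:35.
Yosef ∩ Sam ∩ Lila ∩ Dana ∩ Alice: 16:50-17:50.
Yosef ∩ Sam ∩ Lila ∩ Dana ∩ Alice ∩ Vera: 16:50-17:50.
Those are the intersection windows.
The first common window of at least 40 minutes is 16:50-17:50, so the earliest start is 16:50.

16:50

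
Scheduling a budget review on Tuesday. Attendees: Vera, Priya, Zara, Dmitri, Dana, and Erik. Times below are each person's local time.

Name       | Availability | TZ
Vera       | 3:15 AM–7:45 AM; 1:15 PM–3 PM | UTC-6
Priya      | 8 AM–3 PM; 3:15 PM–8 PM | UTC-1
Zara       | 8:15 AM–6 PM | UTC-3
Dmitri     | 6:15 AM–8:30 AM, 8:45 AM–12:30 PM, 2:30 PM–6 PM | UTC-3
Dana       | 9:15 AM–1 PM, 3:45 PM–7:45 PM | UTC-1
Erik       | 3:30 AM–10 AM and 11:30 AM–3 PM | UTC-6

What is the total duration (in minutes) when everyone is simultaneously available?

Vera in UTC: 09:15-13:45, 19:15-21:00 (add 6h to convert from UTC-6).
Priya in UTC: 09:00-16:00, 16:15-21:00 (add 1h to convert from UTC-1).
Zara in UTC: 11:15-21:00 (add 3h to convert from UTC-3).
Dmitri in UTC: 09:15-11:30, 11:45-15:30, 17:30-21:00 (add 3h to convert from UTC-3).
Dana in UTC: 10:15-14:00, 16:45-20:45 (add 1h to convert from UTC-1).
Erik in UTC: 09:30-16:00, 17:30-21:00 (add 6h to convert from UTC-6).
Vera ∩ Priya: 09:15-13:45, 19:15-21:00.
Vera ∩ Priya ∩ Zara: 11:15-13:45, 19:15-21:00.
Vera ∩ Priya ∩ Zara ∩ Dmitri: 11:15-11:30, 11:45-13:45, 19:15-21:00.
Vera ∩ Priya ∩ Zara ∩ Dmitri ∩ Dana: 11:15-11:30, 11:45-13:45, 19:15-20:45.
Vera ∩ Priya ∩ Zara ∩ Dmitri ∩ Dana ∩ Erik: 11:15-11:30, 11:45-13:45, 19:15-20:45.
Summing the common windows: 15 + 120 + 90 = 225 minutes.

225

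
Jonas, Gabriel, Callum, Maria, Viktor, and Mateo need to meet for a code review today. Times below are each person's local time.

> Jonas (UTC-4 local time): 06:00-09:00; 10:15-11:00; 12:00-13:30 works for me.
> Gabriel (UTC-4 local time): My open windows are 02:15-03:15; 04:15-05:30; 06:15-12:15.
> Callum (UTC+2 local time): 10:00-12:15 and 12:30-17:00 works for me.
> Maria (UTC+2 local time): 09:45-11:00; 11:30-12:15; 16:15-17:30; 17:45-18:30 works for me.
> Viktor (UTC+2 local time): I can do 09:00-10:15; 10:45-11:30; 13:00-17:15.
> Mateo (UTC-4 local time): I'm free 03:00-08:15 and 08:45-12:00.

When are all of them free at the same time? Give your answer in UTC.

Jonas in UTC: 10:00-13:00, 14:15-15:00, 16:00-17:30 (add 4h to convert from UTC-4).
Gabriel in UTC: 06:15-07:15, 08:15-09:30, 10:15-16:15 (add 4h to convert from UTC-4).
Callum in UTC: 08:00-10:15, 10:30-15:00 (subtract 2h to convert from UTC+2).
Maria in UTC: 07:45-09:00, 09:30-10:15, 14:15-15:30, 15:45-16:30 (subtract 2h to convert from UTC+2).
Viktor in UTC: 07:00-08:15, 08:45-09:30, 11:00-15:15 (subtract 2h to convert from UTC+2).
Mateo in UTC: 07:00-12:15, 12:45-16:00 (add 4h to convert from UTC-4).
Jonas ∩ Gabriel: 10:15-13:00, 14:15-15:00, 16:00-16:15.
Jonas ∩ Gabriel ∩ Callum: 10:30-13:00, 14:15-15:00.
Jonas ∩ Gabriel ∩ Callum ∩ Maria: 14:15-15:00.
Jonas ∩ Gabriel ∩ Callum ∩ Maria ∩ Viktor: 14:15-15:00.
Jonas ∩ Gabriel ∩ Callum ∩ Maria ∩ Viktor ∩ Mateo: 14:15-15:00.

14:15-15:00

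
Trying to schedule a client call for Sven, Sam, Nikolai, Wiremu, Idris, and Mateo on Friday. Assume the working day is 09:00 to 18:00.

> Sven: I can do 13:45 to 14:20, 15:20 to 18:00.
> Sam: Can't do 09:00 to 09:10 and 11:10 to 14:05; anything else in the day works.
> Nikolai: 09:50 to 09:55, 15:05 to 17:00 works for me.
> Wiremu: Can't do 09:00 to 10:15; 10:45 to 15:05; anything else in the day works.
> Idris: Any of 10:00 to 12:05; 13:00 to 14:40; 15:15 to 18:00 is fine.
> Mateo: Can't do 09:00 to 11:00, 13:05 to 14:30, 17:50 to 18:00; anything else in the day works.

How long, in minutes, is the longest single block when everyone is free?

Sven free: 13:45-14:20, 15:20-18:00.
Sam free: 09:10-11:10, 14:05-18:00 (invert busy blocks within the working day).
Nikolai free: 09:50-09:55, 15:05-17:00.
Wiremu free: 10:15-10:45, 15:05-18:00 (invert busy blocks within the working day).
Idris free: 10:00-12:05, 13:00-14:40, 15:15-18:00.
Mateo free: 11:00-13:05, 14:30-17:50 (invert busy blocks within the working day).
Sven ∩ Sam: 14:05-14:20, 15:20-18:00.
Sven ∩ Sam ∩ Nikolai: 15:20-17:00.
Sven ∩ Sam ∩ Nikolai ∩ Wiremu: 15:20-17:00.
Sven ∩ Sam ∩ Nikolai ∩ Wiremu ∩ Idris: 15:20-17:00.
Sven ∩ Sam ∩ Nikolai ∩ Wiremu ∩ Idris ∩ Mateo: 15:20-17:00.
The longest is 15:20-17:00 at 100 minutes.

100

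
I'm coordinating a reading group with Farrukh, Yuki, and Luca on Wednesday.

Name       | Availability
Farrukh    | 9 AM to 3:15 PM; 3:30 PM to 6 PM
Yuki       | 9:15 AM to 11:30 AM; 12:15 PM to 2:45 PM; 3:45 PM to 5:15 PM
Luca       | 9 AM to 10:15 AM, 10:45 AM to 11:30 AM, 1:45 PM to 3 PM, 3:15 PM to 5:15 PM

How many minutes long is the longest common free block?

90

Farrukh ∩ Yuki: 09:15-11:30, 12:15-14:45, 15:45-17:15.
Farrukh ∩ Yuki ∩ Luca: 09:15-10:15, 10:45-11:30, 13:45-14:45, 15:45-17:15.
The longest is 15:45-17:15 at 90 minutes.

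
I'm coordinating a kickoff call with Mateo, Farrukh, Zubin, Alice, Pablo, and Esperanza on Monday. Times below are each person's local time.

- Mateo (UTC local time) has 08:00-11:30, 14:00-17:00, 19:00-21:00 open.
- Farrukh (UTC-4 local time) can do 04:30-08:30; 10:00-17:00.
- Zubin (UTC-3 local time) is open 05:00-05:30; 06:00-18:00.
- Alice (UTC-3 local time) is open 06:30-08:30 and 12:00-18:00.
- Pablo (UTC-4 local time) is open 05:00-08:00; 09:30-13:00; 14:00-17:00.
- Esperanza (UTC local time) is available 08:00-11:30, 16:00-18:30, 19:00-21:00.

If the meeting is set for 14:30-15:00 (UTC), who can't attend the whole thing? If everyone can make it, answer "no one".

Alice, Esperanza

Mateo in UTC: 08:00-11:30, 14:00-17:00, 19:00-21:00.
Farrukh in UTC: 08:30-12:30, 14:00-21:00 (add 4h to convert from UTC-4).
Zubin in UTC: 08:00-08:30, 09:00-21:00 (add 3h to convert from UTC-3).
Alice in UTC: 09:30-11:30, 15:00-21:00 (add 3h to convert from UTC-3).
Pablo in UTC: 09:00-12:00, 13:30-17:00, 18:00-21:00 (add 4h to convert from UTC-4).
Esperanza in UTC: 08:00-11:30, 16:00-18:30, 19:00-21:00.
Mateo: free for 14:30-15:00. Farrukh: free for 14:30-15:00. Zubin: free for 14:30-15:00. Alice: not fully free for 14:30-15:00. Pablo: free for 14:30-15:00. Esperanza: not fully free for 14:30-15:00.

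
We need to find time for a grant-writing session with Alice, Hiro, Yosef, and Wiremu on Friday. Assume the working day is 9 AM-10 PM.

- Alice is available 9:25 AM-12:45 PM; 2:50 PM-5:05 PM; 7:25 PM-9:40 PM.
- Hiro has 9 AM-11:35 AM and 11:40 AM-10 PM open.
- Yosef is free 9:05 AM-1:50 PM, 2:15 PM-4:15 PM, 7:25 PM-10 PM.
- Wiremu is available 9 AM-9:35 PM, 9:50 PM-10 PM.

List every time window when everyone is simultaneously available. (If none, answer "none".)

Alice ∩ Hiro: 09:25-11:35, 11:40-12:45, 14:50-17:05, 19:25-21:40.
Alice ∩ Hiro ∩ Yosef: 09:25-11:35, 11:40-12:45, 14:50-16:15, 19:25-21:40.
Alice ∩ Hiro ∩ Yosef ∩ Wiremu: 09:25-11:35, 11:40-12:45, 14:50-16:15, 19:25-21:35.

09:25-11:35, 11:40-12:45, 14:50-16:15, 19:25-21:35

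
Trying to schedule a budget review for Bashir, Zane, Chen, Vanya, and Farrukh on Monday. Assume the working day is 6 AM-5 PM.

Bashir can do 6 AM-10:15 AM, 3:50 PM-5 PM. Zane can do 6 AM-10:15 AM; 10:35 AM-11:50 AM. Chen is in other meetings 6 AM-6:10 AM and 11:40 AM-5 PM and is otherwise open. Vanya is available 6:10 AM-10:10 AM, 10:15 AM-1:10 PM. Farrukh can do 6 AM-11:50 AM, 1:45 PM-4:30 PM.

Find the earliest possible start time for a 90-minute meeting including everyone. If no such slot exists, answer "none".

06:10

Bashir free: 06:00-10:15, 15:50-17:00.
Zane free: 06:00-10:15, 10:35-11:50.
Chen free: 06:10-11:40 (invert busy blocks within the working day).
Vanya free: 06:10-10:10, 10:15-13:10.
Farrukh free: 06:00-11:50, 13:45-16:30.
Bashir ∩ Zane: 06:00-10:15.
Bashir ∩ Zane ∩ Chen: 06:10-10:15.
Bashir ∩ Zane ∩ Chen ∩ Vanya: 06:10-10:10.
Bashir ∩ Zane ∩ Chen ∩ Vanya ∩ Farrukh: 06:10-10:10.
Those are the intersection windows.
The first common window of at least 90 minutes is 06:10-10:10, so the earliest start is 06:10.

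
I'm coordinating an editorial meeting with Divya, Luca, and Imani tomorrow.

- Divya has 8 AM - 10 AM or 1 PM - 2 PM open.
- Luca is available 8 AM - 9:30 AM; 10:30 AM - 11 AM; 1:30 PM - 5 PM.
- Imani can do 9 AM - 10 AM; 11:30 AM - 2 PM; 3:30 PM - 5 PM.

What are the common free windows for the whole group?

09:00-09:30, 13:30-14:00

Divya ∩ Luca: 08:00-09:30, 13:30-14:00.
Divya ∩ Luca ∩ Imani: 09:00-09:30, 13:30-14:00.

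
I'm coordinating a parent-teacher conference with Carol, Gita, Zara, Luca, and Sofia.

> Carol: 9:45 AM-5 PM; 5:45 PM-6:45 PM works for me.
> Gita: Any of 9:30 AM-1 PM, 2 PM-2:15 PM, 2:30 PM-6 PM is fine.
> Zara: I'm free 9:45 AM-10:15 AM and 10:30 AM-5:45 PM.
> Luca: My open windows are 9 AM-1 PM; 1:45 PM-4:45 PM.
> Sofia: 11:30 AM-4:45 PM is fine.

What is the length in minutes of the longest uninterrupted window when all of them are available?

Carol ∩ Gita: 09:45-13:00, 14:00-14:15, 14:30-17:00, 17:45-18:00.
Carol ∩ Gita ∩ Zara: 09:45-10:15, 10:30-13:00, 14:00-14:15, 14:30-17:00.
Carol ∩ Gita ∩ Zara ∩ Luca: 09:45-10:15, 10:30-13:00, 14:00-14:15, 14:30-16:45.
Carol ∩ Gita ∩ Zara ∩ Luca ∩ Sofia: 11:30-13:00, 14:00-14:15, 14:30-16:45.
Those are the intersection windows.
The longest is 14:30-16:45 at 135 minutes.

135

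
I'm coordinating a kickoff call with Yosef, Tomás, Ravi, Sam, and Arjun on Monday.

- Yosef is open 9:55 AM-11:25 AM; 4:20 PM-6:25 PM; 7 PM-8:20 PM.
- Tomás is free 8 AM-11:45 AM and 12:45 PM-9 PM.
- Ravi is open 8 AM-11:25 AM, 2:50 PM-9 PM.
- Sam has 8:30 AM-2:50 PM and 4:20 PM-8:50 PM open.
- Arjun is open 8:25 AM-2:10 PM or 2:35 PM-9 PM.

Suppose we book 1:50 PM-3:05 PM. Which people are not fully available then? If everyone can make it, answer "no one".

Yosef: not fully free for 13:50-15:05. Tomás: free for 13:50-15:05. Ravi: not fully free for 13:50-15:05. Sam: not fully free for 13:50-15:05. Arjun: not fully free for 13:50-15:05.

Arjun, Ravi, Sam, Yosef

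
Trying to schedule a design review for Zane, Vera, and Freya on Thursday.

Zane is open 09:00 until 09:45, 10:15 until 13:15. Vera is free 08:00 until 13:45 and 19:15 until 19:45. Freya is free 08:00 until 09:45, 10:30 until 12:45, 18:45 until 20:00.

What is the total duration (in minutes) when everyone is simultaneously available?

180

Zane ∩ Vera: 09:00-09:45, 10:15-13:15.
Zane ∩ Vera ∩ Freya: 09:00-09:45, 10:30-12:45.
So the common availability across everyone is 09:00-09:45, 10:30-12:45.
Summing the common windows: 45 + 135 = 180 minutes.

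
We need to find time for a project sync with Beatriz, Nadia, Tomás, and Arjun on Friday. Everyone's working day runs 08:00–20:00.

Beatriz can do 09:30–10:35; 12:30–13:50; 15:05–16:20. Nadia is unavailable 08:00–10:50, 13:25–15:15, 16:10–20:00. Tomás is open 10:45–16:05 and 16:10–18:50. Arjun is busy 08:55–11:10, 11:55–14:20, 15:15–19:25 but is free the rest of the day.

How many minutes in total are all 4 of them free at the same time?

Beatriz free: 09:30-10:35, 12:30-13:50, 15:05-16:20.
Nadia free: 10:50-13:25, 15:15-16:10 (invert busy blocks within the working day).
Tomás free: 10:45-16:05, 16:10-18:50.
Arjun free: 08:00-08:55, 11:10-11:55, 14:20-15:15, 19:25-20:00 (invert busy blocks within the working day).
Beatriz ∩ Nadia: 12:30-13:25, 15:15-16:10.
Beatriz ∩ Nadia ∩ Tomás: 12:30-13:25, 15:15-16:05.
Beatriz ∩ Nadia ∩ Tomás ∩ Arjun: ∅.
There is no time when everyone is free.
There is no common window, so the total is 0 minutes.

0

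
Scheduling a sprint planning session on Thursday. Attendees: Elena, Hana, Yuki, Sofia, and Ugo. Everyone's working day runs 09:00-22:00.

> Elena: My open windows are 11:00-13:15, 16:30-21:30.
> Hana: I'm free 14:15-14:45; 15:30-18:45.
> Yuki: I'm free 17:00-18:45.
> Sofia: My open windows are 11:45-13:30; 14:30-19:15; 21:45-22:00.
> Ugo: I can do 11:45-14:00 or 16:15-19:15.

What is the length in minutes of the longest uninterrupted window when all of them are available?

Elena ∩ Hana: 16:30-18:45.
Elena ∩ Hana ∩ Yuki: 17:00-18:45.
Elena ∩ Hana ∩ Yuki ∩ Sofia: 17:00-18:45.
Elena ∩ Hana ∩ Yuki ∩ Sofia ∩ Ugo: 17:00-18:45.
Those are the intersection windows.
The longest is 17:00-18:45 at 105 minutes.

105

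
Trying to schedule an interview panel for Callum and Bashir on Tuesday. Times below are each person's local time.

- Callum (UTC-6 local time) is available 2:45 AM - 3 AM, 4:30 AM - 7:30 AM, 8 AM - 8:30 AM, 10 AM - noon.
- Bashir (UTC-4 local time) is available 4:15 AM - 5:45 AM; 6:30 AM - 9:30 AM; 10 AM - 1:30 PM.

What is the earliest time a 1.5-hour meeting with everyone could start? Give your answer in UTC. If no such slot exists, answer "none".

Callum in UTC: 08:45-09:00, 10:30-13:30, 14:00-14:30, 16:00-18:00 (add 6h to convert from UTC-6).
Bashir in UTC: 08:15-09:45, 10:30-13:30, 14:00-17:30 (add 4h to convert from UTC-4).
Callum ∩ Bashir: 08:45-09:00, 10:30-13:30, 14:00-14:30, 16:00-17:30.
The first common window of at least 90 minutes is 10:30-13:30, so the earliest start is 10:30.

10:30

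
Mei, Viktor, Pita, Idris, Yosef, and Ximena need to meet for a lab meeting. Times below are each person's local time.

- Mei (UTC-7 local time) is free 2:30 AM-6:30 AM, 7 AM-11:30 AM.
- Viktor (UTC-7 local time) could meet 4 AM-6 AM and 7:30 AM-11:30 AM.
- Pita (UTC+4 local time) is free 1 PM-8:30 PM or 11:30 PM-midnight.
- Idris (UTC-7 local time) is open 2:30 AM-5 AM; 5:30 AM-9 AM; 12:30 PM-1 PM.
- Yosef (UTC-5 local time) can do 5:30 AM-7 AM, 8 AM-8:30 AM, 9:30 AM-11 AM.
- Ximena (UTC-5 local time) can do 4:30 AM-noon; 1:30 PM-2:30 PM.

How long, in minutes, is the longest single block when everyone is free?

90

Mei in UTC: 09:30-13:30, 14:00-18:30 (add 7h to convert from UTC-7).
Viktor in UTC: 11:00-13:00, 14:30-18:30 (add 7h to convert from UTC-7).
Pita in UTC: 09:00-16:30, 19:30-20:00 (subtract 4h to convert from UTC+4).
Idris in UTC: 09:30-12:00, 12:30-16:00, 19:30-20:00 (add 7h to convert from UTC-7).
Yosef in UTC: 10:30-12:00, 13:00-13:30, 14:30-16:00 (add 5h to convert from UTC-5).
Ximena in UTC: 09:30-17:00, 18:30-19:30 (add 5h to convert from UTC-5).
Mei ∩ Viktor: 11:00-13:00, 14:30-18:30.
Mei ∩ Viktor ∩ Pita: 11:00-13:00, 14:30-16:30.
Mei ∩ Viktor ∩ Pita ∩ Idris: 11:00-12:00, 12:30-13:00, 14:30-16:00.
Mei ∩ Viktor ∩ Pita ∩ Idris ∩ Yosef: 11:00-12:00, 14:30-16:00.
Mei ∩ Viktor ∩ Pita ∩ Idris ∩ Yosef ∩ Ximena: 11:00-12:00, 14:30-16:00.
Those are the intersection windows.
The longest is 14:30-16:00 at 90 minutes.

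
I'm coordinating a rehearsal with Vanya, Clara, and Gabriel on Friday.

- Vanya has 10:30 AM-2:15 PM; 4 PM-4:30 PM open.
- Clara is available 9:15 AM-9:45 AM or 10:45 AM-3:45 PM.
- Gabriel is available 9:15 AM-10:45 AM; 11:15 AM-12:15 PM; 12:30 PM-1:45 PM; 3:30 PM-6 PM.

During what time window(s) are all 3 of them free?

Vanya ∩ Clara: 10:45-14:15.
Vanya ∩ Clara ∩ Gabriel: 11:15-12:15, 12:30-13:45.
So the common availability across everyone is 11:15-12:15, 12:30-13:45.

11:15-12:15, 12:30-13:45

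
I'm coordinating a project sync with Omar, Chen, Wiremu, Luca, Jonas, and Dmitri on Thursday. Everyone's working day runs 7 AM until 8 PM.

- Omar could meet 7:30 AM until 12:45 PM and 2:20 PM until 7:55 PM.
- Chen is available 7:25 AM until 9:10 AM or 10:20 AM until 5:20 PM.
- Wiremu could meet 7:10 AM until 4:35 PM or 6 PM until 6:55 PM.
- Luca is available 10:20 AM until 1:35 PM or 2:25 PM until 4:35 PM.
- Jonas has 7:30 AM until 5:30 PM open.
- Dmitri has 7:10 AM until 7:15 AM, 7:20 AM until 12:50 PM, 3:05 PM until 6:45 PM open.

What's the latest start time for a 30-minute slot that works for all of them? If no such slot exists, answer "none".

16:05

Omar ∩ Chen: 07:30-09:10, 10:20-12:45, 14:20-17:20.
Omar ∩ Chen ∩ Wiremu: 07:30-09:10, 10:20-12:45, 14:20-16:35.
Omar ∩ Chen ∩ Wiremu ∩ Luca: 10:20-12:45, 14:25-16:35.
Omar ∩ Chen ∩ Wiremu ∩ Luca ∩ Jonas: 10:20-12:45, 14:25-16:35.
Omar ∩ Chen ∩ Wiremu ∩ Luca ∩ Jonas ∩ Dmitri: 10:20-12:45, 15:05-16:35.
The last common window of at least 30 minutes is 15:05-16:35; a 30-minute meeting can start as late as 16:05 and still end by 16:35.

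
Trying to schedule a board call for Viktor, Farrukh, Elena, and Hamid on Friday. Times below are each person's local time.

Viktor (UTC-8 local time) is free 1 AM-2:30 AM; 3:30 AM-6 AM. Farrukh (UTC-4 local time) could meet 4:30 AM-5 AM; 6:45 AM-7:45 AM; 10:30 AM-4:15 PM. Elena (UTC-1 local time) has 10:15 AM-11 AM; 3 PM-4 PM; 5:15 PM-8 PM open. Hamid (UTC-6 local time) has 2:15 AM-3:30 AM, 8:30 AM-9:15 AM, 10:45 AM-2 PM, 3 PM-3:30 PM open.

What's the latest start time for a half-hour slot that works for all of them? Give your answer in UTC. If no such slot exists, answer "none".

none

Viktor in UTC: 09:00-10:30, 11:30-14:00 (add 8h to convert from UTC-8).
Farrukh in UTC: 08:30-09:00, 10:45-11:45, 14:30-20:15 (add 4h to convert from UTC-4).
Elena in UTC: 11:15-12:00, 16:00-17:00, 18:15-21:00 (add 1h to convert from UTC-1).
Hamid in UTC: 08:15-09:30, 14:30-15:15, 16:45-20:00, 21:00-21:30 (add 6h to convert from UTC-6).
Viktor ∩ Farrukh: 11:30-11:45.
Viktor ∩ Farrukh ∩ Elena: 11:30-11:45.
Viktor ∩ Farrukh ∩ Elena ∩ Hamid: ∅.
There is no time when everyone is free.
No common window is at least 30 minutes long.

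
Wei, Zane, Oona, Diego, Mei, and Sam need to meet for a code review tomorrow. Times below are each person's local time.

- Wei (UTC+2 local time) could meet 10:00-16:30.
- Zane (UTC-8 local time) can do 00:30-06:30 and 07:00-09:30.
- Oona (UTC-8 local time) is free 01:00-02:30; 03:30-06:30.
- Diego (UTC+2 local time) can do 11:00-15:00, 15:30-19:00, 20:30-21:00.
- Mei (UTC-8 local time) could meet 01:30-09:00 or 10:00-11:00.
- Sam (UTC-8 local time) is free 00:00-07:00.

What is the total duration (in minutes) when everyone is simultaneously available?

Wei in UTC: 08:00-14:30 (subtract 2h to convert from UTC+2).
Zane in UTC: 08:30-14:30, 15:00-17:30 (add 8h to convert from UTC-8).
Oona in UTC: 09:00-10:30, 11:30-14:30 (add 8h to convert from UTC-8).
Diego in UTC: 09:00-13:00, 13:30-17:00, 18:30-19:00 (subtract 2h to convert from UTC+2).
Mei in UTC: 09:30-17:00, 18:00-19:00 (add 8h to convert from UTC-8).
Sam in UTC: 08:00-15:00 (add 8h to convert from UTC-8).
Wei ∩ Zane: 08:30-14:30.
Wei ∩ Zane ∩ Oona: 09:00-10:30, 11:30-14:30.
Wei ∩ Zane ∩ Oona ∩ Diego: 09:00-10:30, 11:30-13:00, 13:30-14:30.
Wei ∩ Zane ∩ Oona ∩ Diego ∩ Mei: 09:30-10:30, 11:30-13:00, 13:30-14:30.
Wei ∩ Zane ∩ Oona ∩ Diego ∩ Mei ∩ Sam: 09:30-10:30, 11:30-13:00, 13:30-14:30.
Summing the common windows: 60 + 90 + 60 = 210 minutes.

210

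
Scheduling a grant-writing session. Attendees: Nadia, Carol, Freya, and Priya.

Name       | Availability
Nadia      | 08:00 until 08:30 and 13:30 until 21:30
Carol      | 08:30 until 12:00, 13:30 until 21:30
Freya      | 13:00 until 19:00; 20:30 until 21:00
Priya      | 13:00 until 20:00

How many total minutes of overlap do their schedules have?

Nadia ∩ Carol: 13:30-21:30.
Nadia ∩ Carol ∩ Freya: 13:30-19:00, 20:30-21:00.
Nadia ∩ Carol ∩ Freya ∩ Priya: 13:30-19:00.
Those are the intersection windows.
That's a single block of 330 minutes.

330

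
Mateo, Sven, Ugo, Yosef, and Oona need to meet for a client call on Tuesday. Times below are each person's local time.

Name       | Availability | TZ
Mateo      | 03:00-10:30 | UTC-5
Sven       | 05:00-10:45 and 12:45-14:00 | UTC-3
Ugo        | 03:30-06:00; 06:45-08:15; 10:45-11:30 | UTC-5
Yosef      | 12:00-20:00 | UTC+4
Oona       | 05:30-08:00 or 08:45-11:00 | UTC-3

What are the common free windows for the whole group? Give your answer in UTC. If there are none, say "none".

Mateo in UTC: 08:00-15:30 (add 5h to convert from UTC-5).
Sven in UTC: 08:00-13:45, 15:45-17:00 (add 3h to convert from UTC-3).
Ugo in UTC: 08:30-11:00, 11:45-13:15, 15:45-16:30 (add 5h to convert from UTC-5).
Yosef in UTC: 08:00-16:00 (subtract 4h to convert from UTC+4).
Oona in UTC: 08:30-11:00, 11:45-14:00 (add 3h to convert from UTC-3).
Mateo ∩ Sven: 08:00-13:45.
Mateo ∩ Sven ∩ Ugo: 08:30-11:00, 11:45-13:15.
Mateo ∩ Sven ∩ Ugo ∩ Yosef: 08:30-11:00, 11:45-13:15.
Mateo ∩ Sven ∩ Ugo ∩ Yosef ∩ Oona: 08:30-11:00, 11:45-13:15.
So the common availability across everyone is 08:30-11:00, 11:45-13:15.

08:30-11:00, 11:45-13:15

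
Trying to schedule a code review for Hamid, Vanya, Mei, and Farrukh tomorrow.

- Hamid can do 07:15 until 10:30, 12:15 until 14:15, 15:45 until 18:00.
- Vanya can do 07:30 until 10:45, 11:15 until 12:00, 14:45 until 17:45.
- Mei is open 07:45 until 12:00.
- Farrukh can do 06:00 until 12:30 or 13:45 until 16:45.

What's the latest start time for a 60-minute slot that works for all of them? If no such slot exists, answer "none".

Hamid ∩ Vanya: 07:30-10:30, 15:45-17:45.
Hamid ∩ Vanya ∩ Mei: 07:45-10:30.
Hamid ∩ Vanya ∩ Mei ∩ Farrukh: 07:45-10:30.
Those are the intersection windows.
The last common window of at least 60 minutes is 07:45-10:30; a 60-minute meeting can start as late as 09:30 and still end by 10:30.

09:30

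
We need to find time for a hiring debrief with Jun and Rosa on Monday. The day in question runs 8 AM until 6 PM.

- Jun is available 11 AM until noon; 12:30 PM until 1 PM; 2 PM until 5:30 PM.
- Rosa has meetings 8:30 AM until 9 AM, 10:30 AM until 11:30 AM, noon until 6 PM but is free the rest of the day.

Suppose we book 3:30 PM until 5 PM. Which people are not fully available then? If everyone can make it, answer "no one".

Rosa

Jun free: 11:00-12:00, 12:30-13:00, 14:00-17:30.
Rosa free: 08:00-08:30, 09:00-10:30, 11:30-12:00 (invert busy blocks within the working day).
Jun: free for 15:30-17:00. Rosa: not fully free for 15:30-17:00.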